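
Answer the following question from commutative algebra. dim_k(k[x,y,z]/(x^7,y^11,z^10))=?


Basis: x^iy^jz^k, i<7,j<11,k<10
7*11*10=770


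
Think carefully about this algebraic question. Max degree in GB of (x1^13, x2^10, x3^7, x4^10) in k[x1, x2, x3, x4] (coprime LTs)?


Pure powers, coprime LTs => already GB.
Degrees: 13, 10, 7, 10
Max=13


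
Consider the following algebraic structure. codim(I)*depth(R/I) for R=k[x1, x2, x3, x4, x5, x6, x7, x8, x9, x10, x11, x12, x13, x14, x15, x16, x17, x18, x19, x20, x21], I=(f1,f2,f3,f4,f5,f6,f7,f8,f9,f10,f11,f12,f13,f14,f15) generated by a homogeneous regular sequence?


codim=15, depth=dim(R/I)=21-15=6
Product=15*6=90


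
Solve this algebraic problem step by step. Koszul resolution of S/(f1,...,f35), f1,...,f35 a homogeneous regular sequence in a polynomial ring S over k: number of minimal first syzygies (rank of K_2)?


Regular sequence => Koszul complex is the minimal free resolution.
Syz_1 minimally generated by Koszul relations f_i*e_j - f_j*e_i (i<j): mu(Syz_1) = beta_2 = C(m,2) = m(m-1)/2
m=35
35*34/2 = 595


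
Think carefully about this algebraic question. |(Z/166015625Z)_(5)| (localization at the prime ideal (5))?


5-primary part: 166015625=5^10*17
Size=5^10=9765625


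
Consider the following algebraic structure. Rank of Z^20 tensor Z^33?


rank(M(x)N) = rank(M)*rank(N)
20*33 = 660


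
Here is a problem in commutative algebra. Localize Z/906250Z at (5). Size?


5-primary part: 906250=5^6*58
Size=5^6=15625


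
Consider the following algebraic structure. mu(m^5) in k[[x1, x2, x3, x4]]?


C(n+d-1,d)=C(8,5)=56


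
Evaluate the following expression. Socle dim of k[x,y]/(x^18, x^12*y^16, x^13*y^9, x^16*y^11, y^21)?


Socle = ann(m) = span of standard monomials u with x*u, y*u in I (staircase corners).
Redundant generators: x^16*y^11
Minimal generators: x^18, x^13*y^9, x^12*y^16, y^21
Corners: x^11y^20, x^12y^15, x^17y^8
Socle dim=3


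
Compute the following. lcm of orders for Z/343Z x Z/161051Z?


Exponent = lcm of the cyclic orders; pairwise coprime => product.
7^3*11^5=343*161051=55240493


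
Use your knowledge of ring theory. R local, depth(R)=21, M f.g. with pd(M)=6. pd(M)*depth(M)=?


pd+depth=21
depth=21-6=15
pd*depth=6*15=90


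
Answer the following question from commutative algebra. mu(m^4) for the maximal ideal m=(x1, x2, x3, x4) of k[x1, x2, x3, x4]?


Graded Nakayama: mu(m^d) = dim_k (m^d/m^(d+1)) = #degree-4 monomials in 4 vars
C(n+d-1,d)=C(7,4)=35


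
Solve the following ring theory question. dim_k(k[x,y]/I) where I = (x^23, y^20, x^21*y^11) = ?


k[x,y]/I, I = (x^23, y^20, x^21*y^11)
Rect: 23x20=460. Corner: (23-21)x(20-11)=18.
dim = 460-18 = 442


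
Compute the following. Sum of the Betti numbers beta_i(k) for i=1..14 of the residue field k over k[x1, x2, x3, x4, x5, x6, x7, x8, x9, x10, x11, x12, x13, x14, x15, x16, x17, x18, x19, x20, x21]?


Koszul resolution: beta_i(k)=C(n,i), n=21
C(21,1)=21, C(21,2)=210, C(21,3)=1330, C(21,4)=5985, C(21,5)=20349, C(21,6)=54264, C(21,7)=116280, C(21,8)=203490, C(21,9)=293930, C(21,10)=352716, C(21,11)=352716, C(21,12)=293930, C(21,13)=203490, C(21,14)=116280
Sum=2014991


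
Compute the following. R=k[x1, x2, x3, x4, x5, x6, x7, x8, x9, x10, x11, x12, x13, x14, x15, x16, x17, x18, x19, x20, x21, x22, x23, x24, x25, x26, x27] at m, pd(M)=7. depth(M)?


pd+depth=depth(R)=27
depth=27-7=20


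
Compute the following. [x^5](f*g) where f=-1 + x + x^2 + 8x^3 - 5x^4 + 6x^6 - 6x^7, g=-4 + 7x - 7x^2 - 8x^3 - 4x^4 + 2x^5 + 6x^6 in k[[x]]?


[x^5] = sum a_i*b_j, i+j=5
  -1*2=-2
  1*-4=-4
  1*-8=-8
  8*-7=-56
  -5*7=-35
Sum=-105


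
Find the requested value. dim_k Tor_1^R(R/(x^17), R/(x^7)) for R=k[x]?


Tor_1(R/I,R/J)=(I cap J)/IJ=(x^17)/(x^24)
dim=24-17=min(17,7)=7


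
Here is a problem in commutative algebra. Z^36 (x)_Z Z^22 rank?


rank(M(x)N) = rank(M)*rank(N)
36*22 = 792


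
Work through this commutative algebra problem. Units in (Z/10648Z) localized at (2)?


Local ring = Z/8Z.
phi(8) = 2^2*(2-1) = 4


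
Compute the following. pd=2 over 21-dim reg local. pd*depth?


pd+depth=21
depth=21-2=19
pd*depth=2*19=38


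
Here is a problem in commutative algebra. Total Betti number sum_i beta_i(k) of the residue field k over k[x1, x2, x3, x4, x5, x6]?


Koszul resolution: beta_i(k)=C(n,i), n=6
sum_i C(6,i) = 2^6 = 64


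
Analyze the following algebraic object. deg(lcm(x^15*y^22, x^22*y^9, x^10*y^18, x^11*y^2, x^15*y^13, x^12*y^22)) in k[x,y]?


lcm = componentwise max:
x: max(15,22,10,11,15,12)=22
y: max(22,9,18,2,13,22)=22
Total=22+22=44


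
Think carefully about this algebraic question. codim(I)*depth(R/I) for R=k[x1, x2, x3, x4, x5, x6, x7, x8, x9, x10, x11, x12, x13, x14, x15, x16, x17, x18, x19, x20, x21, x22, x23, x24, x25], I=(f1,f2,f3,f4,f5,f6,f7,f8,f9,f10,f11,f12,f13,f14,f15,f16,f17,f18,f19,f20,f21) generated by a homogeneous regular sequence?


codim=21, depth=dim(R/I)=25-21=4
Product=21*4=84


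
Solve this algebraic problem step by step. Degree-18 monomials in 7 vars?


C(d+n-1,n-1)=C(24,6)=134596


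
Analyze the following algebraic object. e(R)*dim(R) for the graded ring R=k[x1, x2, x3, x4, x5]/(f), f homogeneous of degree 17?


e(R)=deg(f)=17, dim(R)=5-1=4
e*dim=17*4=68


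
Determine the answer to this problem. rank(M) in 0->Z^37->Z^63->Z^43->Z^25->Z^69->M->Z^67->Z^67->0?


Alt sum=0:
(-1)^0*37 + (-1)^1*63 + (-1)^2*43 + (-1)^3*25 + (-1)^4*69 + (-1)^5*? + (-1)^6*67 + (-1)^7*67=0
rank(M)=61


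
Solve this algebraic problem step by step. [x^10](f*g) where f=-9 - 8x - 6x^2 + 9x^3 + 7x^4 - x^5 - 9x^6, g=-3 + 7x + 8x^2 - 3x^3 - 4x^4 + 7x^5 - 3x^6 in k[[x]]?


[x^10] = sum a_i*b_j, i+j=10
  7*-3=-21
  -1*7=-7
  -9*-4=36
Sum=8


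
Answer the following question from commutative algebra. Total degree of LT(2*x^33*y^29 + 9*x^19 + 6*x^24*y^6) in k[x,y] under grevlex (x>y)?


LT: 2*x^33*y^29
deg_x=33, deg_y=29
Total=33+29=62


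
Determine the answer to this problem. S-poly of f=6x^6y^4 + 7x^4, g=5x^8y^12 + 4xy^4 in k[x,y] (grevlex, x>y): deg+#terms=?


LT(f)=6x^6y^4, LT(g)=5x^8y^12
lcm(LM)=x^8y^12
S(f,g) (scaled by 30 to clear denominators) = 5x^2y^8*f - 6*g = 35x^6y^8 - 24xy^4
2 terms, deg 14.
14+2=16


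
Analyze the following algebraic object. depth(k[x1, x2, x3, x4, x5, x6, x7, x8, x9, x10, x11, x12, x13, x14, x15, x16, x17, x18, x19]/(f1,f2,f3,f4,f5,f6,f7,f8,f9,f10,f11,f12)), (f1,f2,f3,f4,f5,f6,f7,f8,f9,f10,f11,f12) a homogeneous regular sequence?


depth(R)=19
depth(R/I)=19-12=7


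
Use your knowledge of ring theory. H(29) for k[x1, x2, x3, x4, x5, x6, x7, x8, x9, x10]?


C(d+n-1,n-1)=C(38,9)=163011640


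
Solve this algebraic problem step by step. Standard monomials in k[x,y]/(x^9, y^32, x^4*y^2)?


k[x,y]/I, I = (x^9, y^32, x^4*y^2)
Rect: 9x32=288. Corner: (9-4)x(32-2)=150.
dim = 288-150 = 138


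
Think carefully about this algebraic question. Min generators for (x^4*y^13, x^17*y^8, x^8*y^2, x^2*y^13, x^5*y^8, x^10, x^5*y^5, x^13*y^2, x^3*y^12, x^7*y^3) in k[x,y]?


Remove redundant (divisible by others).
x^4*y^13 redundant.
x^13*y^2 redundant.
x^17*y^8 redundant.
x^5*y^8 redundant.
Min: x^10, x^8*y^2, x^7*y^3, x^5*y^5, x^3*y^12, x^2*y^13
Count=6


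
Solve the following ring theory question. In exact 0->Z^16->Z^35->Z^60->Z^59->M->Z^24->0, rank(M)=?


Alt sum=0:
(-1)^0*16 + (-1)^1*35 + (-1)^2*60 + (-1)^3*59 + (-1)^4*? + (-1)^5*24=0
rank(M)=42


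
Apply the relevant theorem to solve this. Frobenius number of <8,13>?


gcd(8,13)=1 => F=ab-a-b=8*13-8-13=104-21=83


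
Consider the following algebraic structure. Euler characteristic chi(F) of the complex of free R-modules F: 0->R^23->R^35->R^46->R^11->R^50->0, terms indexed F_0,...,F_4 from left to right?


chi = sum (-1)^i * rank:
(-1)^0*23=23
(-1)^1*35=-35
(-1)^2*46=46
(-1)^3*11=-11
(-1)^4*50=50
chi=73


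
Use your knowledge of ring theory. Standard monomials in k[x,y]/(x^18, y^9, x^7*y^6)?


k[x,y]/I, I = (x^18, y^9, x^7*y^6)
Rect: 18x9=162. Corner: (18-7)x(9-6)=33.
dim = 162-33 = 129


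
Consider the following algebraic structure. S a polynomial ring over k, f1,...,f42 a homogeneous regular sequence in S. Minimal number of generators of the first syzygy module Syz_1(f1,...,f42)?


Regular sequence => Koszul complex is the minimal free resolution.
Syz_1 minimally generated by Koszul relations f_i*e_j - f_j*e_i (i<j): mu(Syz_1) = beta_2 = C(m,2) = m(m-1)/2
m=42
42*41/2 = 861


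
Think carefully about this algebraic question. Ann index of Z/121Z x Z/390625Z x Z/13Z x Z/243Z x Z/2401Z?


Exponent = lcm of the cyclic orders; pairwise coprime => product.
11^2*5^8*13^1*3^5*7^4=121*390625*13*243*2401=358498374609375


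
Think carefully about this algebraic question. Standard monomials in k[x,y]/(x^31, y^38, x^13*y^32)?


k[x,y]/I, I = (x^31, y^38, x^13*y^32)
Rect: 31x38=1178. Corner: (31-13)x(38-32)=108.
dim = 1178-108 = 1070


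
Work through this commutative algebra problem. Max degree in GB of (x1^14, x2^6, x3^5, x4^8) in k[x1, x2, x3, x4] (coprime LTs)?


Pure powers, coprime LTs => already GB.
Degrees: 14, 6, 5, 8
Max=14


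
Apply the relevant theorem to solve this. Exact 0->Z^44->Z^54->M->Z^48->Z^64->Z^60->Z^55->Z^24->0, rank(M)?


Alt sum=0:
(-1)^0*44 + (-1)^1*54 + (-1)^2*? + (-1)^3*48 + (-1)^4*64 + (-1)^5*60 + (-1)^6*55 + (-1)^7*24=0
rank(M)=23


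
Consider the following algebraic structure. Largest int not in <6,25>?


gcd(6,25)=1 => F=ab-a-b=6*25-6-25=150-31=119


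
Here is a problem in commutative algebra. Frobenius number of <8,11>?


gcd(8,11)=1 => F=ab-a-b=8*11-8-11=88-19=69


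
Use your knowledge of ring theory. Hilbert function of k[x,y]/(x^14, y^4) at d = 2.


k[x,y], I = (x^14, y^4), d = 2
Need i < 14 and d-i < 4.
Range: 0 <= i <= 2.
H(2) = 3


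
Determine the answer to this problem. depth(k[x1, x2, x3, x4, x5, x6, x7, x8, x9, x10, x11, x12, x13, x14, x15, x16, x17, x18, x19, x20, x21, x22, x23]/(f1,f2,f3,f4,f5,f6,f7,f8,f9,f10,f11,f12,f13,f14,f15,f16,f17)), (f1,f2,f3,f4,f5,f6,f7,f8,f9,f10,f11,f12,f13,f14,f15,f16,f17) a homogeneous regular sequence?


depth(R)=23
depth(R/I)=23-17=6


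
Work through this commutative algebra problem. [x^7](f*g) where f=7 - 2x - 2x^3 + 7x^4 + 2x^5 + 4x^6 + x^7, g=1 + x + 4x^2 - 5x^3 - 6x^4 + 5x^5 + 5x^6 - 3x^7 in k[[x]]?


[x^7] = sum a_i*b_j, i+j=7
  7*-3=-21
  -2*5=-10
  -2*-6=12
  7*-5=-35
  2*4=8
  4*1=4
  1*1=1
Sum=-41


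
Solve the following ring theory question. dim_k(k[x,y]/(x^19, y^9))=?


Basis: x^i*y^j, i<19, j<9
19*9=171


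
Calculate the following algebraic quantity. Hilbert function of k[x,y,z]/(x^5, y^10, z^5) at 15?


Need i<5, j<10, k<5 with i+j+k=15.
For each i, j ranges over max(0,15-i-4)..min(9,15-i):
  i=0: j in [11,9] -> 0
  i=1: j in [10,9] -> 0
  i=2: j in [9,9] -> 1
  i=3: j in [8,9] -> 2
  i=4: j in [7,9] -> 3
H(15) = 0+0+1+2+3 = 6


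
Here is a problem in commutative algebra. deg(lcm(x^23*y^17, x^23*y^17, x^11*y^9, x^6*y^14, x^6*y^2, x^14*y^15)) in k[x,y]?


lcm = componentwise max:
x: max(23,23,11,6,6,14)=23
y: max(17,17,9,14,2,15)=17
Total=23+17=40


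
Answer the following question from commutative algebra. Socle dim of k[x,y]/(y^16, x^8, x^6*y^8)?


Socle = ann(m) = span of standard monomials u with x*u, y*u in I (staircase corners).
Minimal generators: x^8, x^6*y^8, y^16
Corners: x^5y^15, x^7y^7
Socle dim=2


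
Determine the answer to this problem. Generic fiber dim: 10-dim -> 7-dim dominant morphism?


dim(fiber)=dim(X)-dim(Y)=10-7=3


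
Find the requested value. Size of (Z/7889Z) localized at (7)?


7-primary part: 7889=7^3*23
Size=7^3=343


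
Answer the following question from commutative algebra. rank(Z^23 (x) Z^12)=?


rank(M(x)N) = rank(M)*rank(N)
23*12 = 276


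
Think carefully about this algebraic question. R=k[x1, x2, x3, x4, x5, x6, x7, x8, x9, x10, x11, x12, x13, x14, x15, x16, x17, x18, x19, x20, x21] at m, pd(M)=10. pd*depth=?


pd+depth=21
depth=21-10=11
pd*depth=10*11=110


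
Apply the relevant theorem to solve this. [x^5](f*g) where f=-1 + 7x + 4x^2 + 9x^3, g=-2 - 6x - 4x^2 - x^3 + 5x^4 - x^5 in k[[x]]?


[x^5] = sum a_i*b_j, i+j=5
  -1*-1=1
  7*5=35
  4*-1=-4
  9*-4=-36
Sum=-4


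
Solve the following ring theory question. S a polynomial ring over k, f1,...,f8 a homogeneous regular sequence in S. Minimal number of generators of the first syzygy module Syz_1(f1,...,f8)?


Regular sequence => Koszul complex is the minimal free resolution.
Syz_1 minimally generated by Koszul relations f_i*e_j - f_j*e_i (i<j): mu(Syz_1) = beta_2 = C(m,2) = m(m-1)/2
m=8
8*7/2 = 28


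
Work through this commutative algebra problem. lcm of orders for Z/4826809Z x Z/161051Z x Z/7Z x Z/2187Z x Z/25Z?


Exponent = lcm of the cyclic orders; pairwise coprime => product.
13^6*11^5*7^1*3^7*5^2=4826809*161051*7*2187*25=297516030762725775


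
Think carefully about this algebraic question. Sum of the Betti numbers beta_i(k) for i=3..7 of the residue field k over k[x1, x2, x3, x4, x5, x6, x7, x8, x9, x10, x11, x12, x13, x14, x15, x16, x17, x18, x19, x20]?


Koszul resolution: beta_i(k)=C(n,i), n=20
C(20,3)=1140, C(20,4)=4845, C(20,5)=15504, C(20,6)=38760, C(20,7)=77520
Sum=137769


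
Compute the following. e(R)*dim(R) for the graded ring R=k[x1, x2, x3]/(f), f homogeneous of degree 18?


e(R)=deg(f)=18, dim(R)=3-1=2
e*dim=18*2=36


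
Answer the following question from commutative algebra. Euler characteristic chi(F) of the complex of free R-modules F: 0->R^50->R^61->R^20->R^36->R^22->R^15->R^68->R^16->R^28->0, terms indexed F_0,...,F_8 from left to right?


chi = sum (-1)^i * rank:
(-1)^0*50=50
(-1)^1*61=-61
(-1)^2*20=20
(-1)^3*36=-36
(-1)^4*22=22
(-1)^5*15=-15
(-1)^6*68=68
(-1)^7*16=-16
(-1)^8*28=28
chi=60


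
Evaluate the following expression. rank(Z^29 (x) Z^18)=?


rank(M(x)N) = rank(M)*rank(N)
29*18 = 522


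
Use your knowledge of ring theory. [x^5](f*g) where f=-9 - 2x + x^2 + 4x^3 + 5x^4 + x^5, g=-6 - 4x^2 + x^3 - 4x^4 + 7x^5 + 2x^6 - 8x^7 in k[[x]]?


[x^5] = sum a_i*b_j, i+j=5
  -9*7=-63
  -2*-4=8
  1*1=1
  4*-4=-16
  1*-6=-6
Sum=-76


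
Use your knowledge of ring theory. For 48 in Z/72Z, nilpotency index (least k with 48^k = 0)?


48^k mod 72:
k=1: 48
k=2: 0
First zero at k = 2


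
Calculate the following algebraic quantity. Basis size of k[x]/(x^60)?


Basis: 1,x,...,x^59
dim=60


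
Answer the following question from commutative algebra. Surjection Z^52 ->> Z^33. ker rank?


rank(ker) = 52-33 = 19


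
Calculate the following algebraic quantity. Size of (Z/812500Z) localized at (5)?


5-primary part: 812500=5^6*52
Size=5^6=15625


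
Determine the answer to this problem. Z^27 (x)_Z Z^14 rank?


rank(M(x)N) = rank(M)*rank(N)
27*14 = 378


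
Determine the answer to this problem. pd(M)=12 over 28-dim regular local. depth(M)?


pd+depth=depth(R)=28
depth=28-12=16


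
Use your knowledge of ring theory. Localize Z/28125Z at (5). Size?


5-primary part: 28125=5^5*9
Size=5^5=3125


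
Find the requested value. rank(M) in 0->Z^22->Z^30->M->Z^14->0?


Alt sum=0:
(-1)^0*22 + (-1)^1*30 + (-1)^2*? + (-1)^3*14=0
rank(M)=22


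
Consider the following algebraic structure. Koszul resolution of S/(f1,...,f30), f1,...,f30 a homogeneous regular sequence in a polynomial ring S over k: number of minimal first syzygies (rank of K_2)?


Regular sequence => Koszul complex is the minimal free resolution.
Syz_1 minimally generated by Koszul relations f_i*e_j - f_j*e_i (i<j): mu(Syz_1) = beta_2 = C(m,2) = m(m-1)/2
m=30
30*29/2 = 435


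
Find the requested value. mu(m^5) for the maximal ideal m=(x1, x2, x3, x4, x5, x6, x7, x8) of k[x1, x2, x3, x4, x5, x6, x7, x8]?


Graded Nakayama: mu(m^d) = dim_k (m^d/m^(d+1)) = #degree-5 monomials in 8 vars
C(n+d-1,d)=C(12,5)=792


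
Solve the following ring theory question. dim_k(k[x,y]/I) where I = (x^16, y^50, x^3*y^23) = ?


k[x,y]/I, I = (x^16, y^50, x^3*y^23)
Rect: 16x50=800. Corner: (16-3)x(50-23)=351.
dim = 800-351 = 449


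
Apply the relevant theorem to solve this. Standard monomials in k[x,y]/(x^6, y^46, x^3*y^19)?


k[x,y]/I, I = (x^6, y^46, x^3*y^19)
Rect: 6x46=276. Corner: (6-3)x(46-19)=81.
dim = 276-81 = 195


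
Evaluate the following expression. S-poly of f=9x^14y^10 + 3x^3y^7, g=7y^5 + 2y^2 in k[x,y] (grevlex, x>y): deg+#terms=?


LT(f)=9x^14y^10, LT(g)=7y^5
lcm(LM)=x^14y^10
S(f,g) (scaled by 63 to clear denominators) = 7*f - 9x^14y^5*g = -18x^14y^7 + 21x^3y^7
2 terms, deg 21.
21+2=23


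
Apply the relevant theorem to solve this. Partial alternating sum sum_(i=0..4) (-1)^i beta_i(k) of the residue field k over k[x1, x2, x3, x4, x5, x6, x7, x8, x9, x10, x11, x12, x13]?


Koszul resolution: beta_i(k)=C(n,i), n=13
sum_(i=0..p) (-1)^i C(n,i) = (-1)^p C(n-1,p)
(-1)^4*C(12,4) = (-1)^4*495 = 495


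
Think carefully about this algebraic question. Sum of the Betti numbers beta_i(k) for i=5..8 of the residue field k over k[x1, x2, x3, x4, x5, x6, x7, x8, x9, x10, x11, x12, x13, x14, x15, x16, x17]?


Koszul resolution: beta_i(k)=C(n,i), n=17
C(17,5)=6188, C(17,6)=12376, C(17,7)=19448, C(17,8)=24310
Sum=62322


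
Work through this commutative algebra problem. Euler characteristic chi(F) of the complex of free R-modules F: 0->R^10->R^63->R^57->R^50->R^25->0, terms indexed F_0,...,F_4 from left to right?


chi = sum (-1)^i * rank:
(-1)^0*10=10
(-1)^1*63=-63
(-1)^2*57=57
(-1)^3*50=-50
(-1)^4*25=25
chi=-21


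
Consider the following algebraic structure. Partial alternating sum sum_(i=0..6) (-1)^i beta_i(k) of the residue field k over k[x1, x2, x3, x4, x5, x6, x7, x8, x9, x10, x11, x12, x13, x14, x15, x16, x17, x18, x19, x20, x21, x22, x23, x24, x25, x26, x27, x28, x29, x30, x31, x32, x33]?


Koszul resolution: beta_i(k)=C(n,i), n=33
sum_(i=0..p) (-1)^i C(n,i) = (-1)^p C(n-1,p)
(-1)^6*C(32,6) = (-1)^6*906192 = 906192


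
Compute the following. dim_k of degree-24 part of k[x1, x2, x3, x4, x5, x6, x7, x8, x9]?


C(d+n-1,n-1)=C(32,8)=10518300


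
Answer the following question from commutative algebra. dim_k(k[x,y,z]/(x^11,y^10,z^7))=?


Basis: x^iy^jz^k, i<11,j<10,k<7
11*10*7=770


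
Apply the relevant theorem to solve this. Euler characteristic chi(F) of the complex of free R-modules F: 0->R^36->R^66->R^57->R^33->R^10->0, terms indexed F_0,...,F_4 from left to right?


chi = sum (-1)^i * rank:
(-1)^0*36=36
(-1)^1*66=-66
(-1)^2*57=57
(-1)^3*33=-33
(-1)^4*10=10
chi=4


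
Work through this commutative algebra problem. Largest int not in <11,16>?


gcd(11,16)=1 => F=ab-a-b=11*16-11-16=176-27=149


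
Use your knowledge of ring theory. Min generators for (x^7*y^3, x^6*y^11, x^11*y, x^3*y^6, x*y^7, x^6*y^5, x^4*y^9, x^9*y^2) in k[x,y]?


Remove redundant (divisible by others).
x^6*y^11 redundant.
x^4*y^9 redundant.
Min: x^11*y, x^9*y^2, x^7*y^3, x^6*y^5, x^3*y^6, x*y^7
Count=6


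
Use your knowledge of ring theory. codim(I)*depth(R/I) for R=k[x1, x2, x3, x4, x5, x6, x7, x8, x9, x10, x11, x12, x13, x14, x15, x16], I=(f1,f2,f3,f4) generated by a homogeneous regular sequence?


codim=4, depth=dim(R/I)=16-4=12
Product=4*12=48


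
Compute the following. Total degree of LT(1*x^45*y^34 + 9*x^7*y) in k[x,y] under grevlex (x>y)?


LT: 1*x^45*y^34
deg_x=45, deg_y=34
Total=45+34=79


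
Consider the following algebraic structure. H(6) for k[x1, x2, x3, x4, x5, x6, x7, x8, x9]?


C(d+n-1,n-1)=C(14,8)=3003


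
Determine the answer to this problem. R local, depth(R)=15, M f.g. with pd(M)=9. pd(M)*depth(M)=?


pd+depth=15
depth=15-9=6
pd*depth=9*6=54


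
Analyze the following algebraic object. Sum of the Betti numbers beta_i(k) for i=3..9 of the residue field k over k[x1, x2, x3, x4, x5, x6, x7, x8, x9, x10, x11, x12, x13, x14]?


Koszul resolution: beta_i(k)=C(n,i), n=14
C(14,3)=364, C(14,4)=1001, C(14,5)=2002, C(14,6)=3003, C(14,7)=3432, C(14,8)=3003, C(14,9)=2002
Sum=14807


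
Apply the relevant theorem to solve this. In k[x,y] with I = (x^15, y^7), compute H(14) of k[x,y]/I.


k[x,y], I = (x^15, y^7), d = 14
Need i < 15 and d-i < 7.
Range: 8 <= i <= 14.
H(14) = 7


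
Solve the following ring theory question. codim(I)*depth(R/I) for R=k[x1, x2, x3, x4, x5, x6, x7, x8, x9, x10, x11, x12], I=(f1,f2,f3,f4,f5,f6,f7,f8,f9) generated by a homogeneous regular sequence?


codim=9, depth=dim(R/I)=12-9=3
Product=9*3=27


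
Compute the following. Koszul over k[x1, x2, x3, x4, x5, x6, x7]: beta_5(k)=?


C(n,i)=C(7,5)=21


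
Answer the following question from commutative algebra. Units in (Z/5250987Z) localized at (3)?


Local ring = Z/2187Z.
phi(2187) = 3^6*(3-1) = 1458


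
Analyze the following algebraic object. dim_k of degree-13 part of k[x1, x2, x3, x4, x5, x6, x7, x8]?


C(d+n-1,n-1)=C(20,7)=77520


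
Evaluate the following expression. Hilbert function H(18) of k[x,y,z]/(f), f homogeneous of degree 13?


C(20,2)-C(7,2)=190-21=169


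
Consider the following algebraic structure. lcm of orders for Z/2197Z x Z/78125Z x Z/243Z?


Exponent = lcm of the cyclic orders; pairwise coprime => product.
13^3*5^7*3^5=2197*78125*243=41708671875


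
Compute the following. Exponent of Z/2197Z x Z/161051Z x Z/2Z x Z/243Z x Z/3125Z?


Exponent = lcm of the cyclic orders; pairwise coprime => product.
13^3*11^5*2^1*3^5*5^5=2197*161051*2*243*3125=537377865131250


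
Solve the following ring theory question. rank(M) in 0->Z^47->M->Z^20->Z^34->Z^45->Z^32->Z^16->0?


Alt sum=0:
(-1)^0*47 + (-1)^1*? + (-1)^2*20 + (-1)^3*34 + (-1)^4*45 + (-1)^5*32 + (-1)^6*16=0
rank(M)=62


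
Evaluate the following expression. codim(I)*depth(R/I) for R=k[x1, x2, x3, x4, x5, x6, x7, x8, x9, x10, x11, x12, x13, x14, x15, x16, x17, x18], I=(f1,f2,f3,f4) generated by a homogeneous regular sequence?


codim=4, depth=dim(R/I)=18-4=14
Product=4*14=56


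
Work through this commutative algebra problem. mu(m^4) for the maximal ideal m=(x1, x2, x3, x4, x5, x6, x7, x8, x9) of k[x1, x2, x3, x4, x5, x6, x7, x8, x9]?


Graded Nakayama: mu(m^d) = dim_k (m^d/m^(d+1)) = #degree-4 monomials in 9 vars
C(n+d-1,d)=C(12,4)=495


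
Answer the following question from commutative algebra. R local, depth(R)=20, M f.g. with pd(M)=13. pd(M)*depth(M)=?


pd+depth=20
depth=20-13=7
pd*depth=13*7=91


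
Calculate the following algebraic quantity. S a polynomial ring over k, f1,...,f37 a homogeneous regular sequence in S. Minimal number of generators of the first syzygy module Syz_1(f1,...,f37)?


Regular sequence => Koszul complex is the minimal free resolution.
Syz_1 minimally generated by Koszul relations f_i*e_j - f_j*e_i (i<j): mu(Syz_1) = beta_2 = C(m,2) = m(m-1)/2
m=37
37*36/2 = 666


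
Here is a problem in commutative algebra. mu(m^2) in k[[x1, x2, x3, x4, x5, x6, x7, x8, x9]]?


C(n+d-1,d)=C(10,2)=45


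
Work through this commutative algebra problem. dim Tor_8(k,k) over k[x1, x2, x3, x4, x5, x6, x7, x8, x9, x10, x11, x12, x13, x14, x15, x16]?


Koszul: C(n,i)=C(16,8)=12870


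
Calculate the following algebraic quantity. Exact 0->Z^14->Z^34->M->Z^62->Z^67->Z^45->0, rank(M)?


Alt sum=0:
(-1)^0*14 + (-1)^1*34 + (-1)^2*? + (-1)^3*62 + (-1)^4*67 + (-1)^5*45=0
rank(M)=60


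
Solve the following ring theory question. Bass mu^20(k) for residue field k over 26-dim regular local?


C(n,i)=C(26,20)=230230


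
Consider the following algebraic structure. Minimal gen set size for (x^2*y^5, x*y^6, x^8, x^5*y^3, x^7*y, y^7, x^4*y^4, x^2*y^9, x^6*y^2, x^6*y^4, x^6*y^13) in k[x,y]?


Remove redundant (divisible by others).
x^2*y^9 redundant.
x^6*y^4 redundant.
x^6*y^13 redundant.
Min: x^8, x^7*y, x^6*y^2, x^5*y^3, x^4*y^4, x^2*y^5, x*y^6, y^7
Count=8


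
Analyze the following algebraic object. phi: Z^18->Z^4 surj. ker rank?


rank(ker) = 18-4 = 14


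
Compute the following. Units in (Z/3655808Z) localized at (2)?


Local ring = Z/128Z.
phi(128) = 2^6*(2-1) = 64


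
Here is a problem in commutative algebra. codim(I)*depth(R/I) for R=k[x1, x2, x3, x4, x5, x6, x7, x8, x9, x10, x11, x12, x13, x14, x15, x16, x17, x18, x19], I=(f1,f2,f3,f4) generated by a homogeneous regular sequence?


codim=4, depth=dim(R/I)=19-4=15
Product=4*15=60


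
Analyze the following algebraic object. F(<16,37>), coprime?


gcd(16,37)=1 => F=ab-a-b=16*37-16-37=592-53=539


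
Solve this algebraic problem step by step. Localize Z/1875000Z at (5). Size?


5-primary part: 1875000=5^7*24
Size=5^7=78125


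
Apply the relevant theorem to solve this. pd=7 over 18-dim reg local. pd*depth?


pd+depth=18
depth=18-7=11
pd*depth=7*11=77


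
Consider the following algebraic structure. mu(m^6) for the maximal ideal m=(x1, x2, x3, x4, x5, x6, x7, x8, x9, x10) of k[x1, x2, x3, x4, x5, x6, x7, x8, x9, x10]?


Graded Nakayama: mu(m^d) = dim_k (m^d/m^(d+1)) = #degree-6 monomials in 10 vars
C(n+d-1,d)=C(15,6)=5005


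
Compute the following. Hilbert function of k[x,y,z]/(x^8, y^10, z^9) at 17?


Need i<8, j<10, k<9 with i+j+k=17.
For each i, j ranges over max(0,17-i-8)..min(9,17-i):
  i=0: j in [9,9] -> 1
  i=1: j in [8,9] -> 2
  i=2: j in [7,9] -> 3
  i=3: j in [6,9] -> 4
  i=4: j in [5,9] -> 5
  i=5: j in [4,9] -> 6
  i=6: j in [3,9] -> 7
  i=7: j in [2,9] -> 8
H(17) = 1+2+3+4+5+6+7+8 = 36


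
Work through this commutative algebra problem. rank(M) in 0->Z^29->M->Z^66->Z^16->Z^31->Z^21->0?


Alt sum=0:
(-1)^0*29 + (-1)^1*? + (-1)^2*66 + (-1)^3*16 + (-1)^4*31 + (-1)^5*21=0
rank(M)=89


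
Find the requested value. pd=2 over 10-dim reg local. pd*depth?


pd+depth=10
depth=10-2=8
pd*depth=2*8=16


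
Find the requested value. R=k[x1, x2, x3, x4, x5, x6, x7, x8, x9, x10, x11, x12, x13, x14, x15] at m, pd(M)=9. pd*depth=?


pd+depth=15
depth=15-9=6
pd*depth=9*6=54


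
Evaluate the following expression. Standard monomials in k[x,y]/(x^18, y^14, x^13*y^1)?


k[x,y]/I, I = (x^18, y^14, x^13*y^1)
Rect: 18x14=252. Corner: (18-13)x(14-1)=65.
dim = 252-65 = 187


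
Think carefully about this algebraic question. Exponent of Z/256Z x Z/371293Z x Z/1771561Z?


Exponent = lcm of the cyclic orders; pairwise coprime => product.
2^8*13^5*11^6=256*371293*1771561=168388658783488


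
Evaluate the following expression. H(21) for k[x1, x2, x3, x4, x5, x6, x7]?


C(d+n-1,n-1)=C(27,6)=296010


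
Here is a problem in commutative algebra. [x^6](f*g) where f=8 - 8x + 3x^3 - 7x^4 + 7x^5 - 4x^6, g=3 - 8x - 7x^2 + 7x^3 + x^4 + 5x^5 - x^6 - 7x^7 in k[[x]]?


[x^6] = sum a_i*b_j, i+j=6
  8*-1=-8
  -8*5=-40
  3*7=21
  -7*-7=49
  7*-8=-56
  -4*3=-12
Sum=-46


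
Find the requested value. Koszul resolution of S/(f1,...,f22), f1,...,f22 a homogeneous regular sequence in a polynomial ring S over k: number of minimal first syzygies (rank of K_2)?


Regular sequence => Koszul complex is the minimal free resolution.
Syz_1 minimally generated by Koszul relations f_i*e_j - f_j*e_i (i<j): mu(Syz_1) = beta_2 = C(m,2) = m(m-1)/2
m=22
22*21/2 = 231


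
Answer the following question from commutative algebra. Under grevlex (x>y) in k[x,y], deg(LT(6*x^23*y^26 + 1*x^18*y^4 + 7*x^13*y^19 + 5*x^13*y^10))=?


LT: 6*x^23*y^26
deg_x=23, deg_y=26
Total=23+26=49


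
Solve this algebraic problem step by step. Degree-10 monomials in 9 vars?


C(d+n-1,n-1)=C(18,8)=43758


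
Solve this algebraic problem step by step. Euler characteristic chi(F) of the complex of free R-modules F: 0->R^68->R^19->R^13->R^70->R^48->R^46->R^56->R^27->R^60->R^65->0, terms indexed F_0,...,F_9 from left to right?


chi = sum (-1)^i * rank:
(-1)^0*68=68
(-1)^1*19=-19
(-1)^2*13=13
(-1)^3*70=-70
(-1)^4*48=48
(-1)^5*46=-46
(-1)^6*56=56
(-1)^7*27=-27
(-1)^8*60=60
(-1)^9*65=-65
chi=18


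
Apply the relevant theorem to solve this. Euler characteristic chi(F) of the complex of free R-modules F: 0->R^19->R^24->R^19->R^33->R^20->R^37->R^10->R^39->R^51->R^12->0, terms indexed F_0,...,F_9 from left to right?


chi = sum (-1)^i * rank:
(-1)^0*19=19
(-1)^1*24=-24
(-1)^2*19=19
(-1)^3*33=-33
(-1)^4*20=20
(-1)^5*37=-37
(-1)^6*10=10
(-1)^7*39=-39
(-1)^8*51=51
(-1)^9*12=-12
chi=-26


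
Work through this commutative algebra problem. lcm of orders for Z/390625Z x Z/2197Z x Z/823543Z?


Exponent = lcm of the cyclic orders; pairwise coprime => product.
5^8*13^3*7^7=390625*2197*823543=706767176171875


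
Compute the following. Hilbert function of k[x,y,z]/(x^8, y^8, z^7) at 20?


Need i<8, j<8, k<7 with i+j+k=20.
For each i, j ranges over max(0,20-i-6)..min(7,20-i):
  i=0: j in [14,7] -> 0
  i=1: j in [13,7] -> 0
  i=2: j in [12,7] -> 0
  i=3: j in [11,7] -> 0
  i=4: j in [10,7] -> 0
  i=5: j in [9,7] -> 0
  i=6: j in [8,7] -> 0
  i=7: j in [7,7] -> 1
H(20) = 0+0+0+0+0+0+0+1 = 1


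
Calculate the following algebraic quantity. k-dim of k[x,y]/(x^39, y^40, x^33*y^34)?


k[x,y]/I, I = (x^39, y^40, x^33*y^34)
Rect: 39x40=1560. Corner: (39-33)x(40-34)=36.
dim = 1560-36 = 1524


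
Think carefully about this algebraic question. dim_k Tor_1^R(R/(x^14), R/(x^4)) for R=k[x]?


Tor_1(R/I,R/J)=(I cap J)/IJ=(x^14)/(x^18)
dim=18-14=min(14,4)=4


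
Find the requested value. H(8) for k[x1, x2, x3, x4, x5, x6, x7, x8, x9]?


C(d+n-1,n-1)=C(16,8)=12870


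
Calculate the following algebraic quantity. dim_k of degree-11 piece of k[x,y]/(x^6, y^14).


k[x,y], I = (x^6, y^14), d = 11
Need i < 6 and d-i < 14.
Range: 0 <= i <= 5.
H(11) = 6


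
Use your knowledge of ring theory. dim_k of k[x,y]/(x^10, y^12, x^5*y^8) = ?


k[x,y]/I, I = (x^10, y^12, x^5*y^8)
Rect: 10x12=120. Corner: (10-5)x(12-8)=20.
dim = 120-20 = 100


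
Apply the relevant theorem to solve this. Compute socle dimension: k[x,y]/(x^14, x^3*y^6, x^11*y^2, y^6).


Socle = ann(m) = span of standard monomials u with x*u, y*u in I (staircase corners).
Redundant generators: x^3*y^6
Minimal generators: x^14, x^11*y^2, y^6
Corners: x^10y^5, x^13y
Socle dim=2


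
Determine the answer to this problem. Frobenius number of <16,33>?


gcd(16,33)=1 => F=ab-a-b=16*33-16-33=528-49=479


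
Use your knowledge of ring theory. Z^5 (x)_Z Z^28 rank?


rank(M(x)N) = rank(M)*rank(N)
5*28 = 140


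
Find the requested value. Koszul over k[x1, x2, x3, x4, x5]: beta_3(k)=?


C(n,i)=C(5,3)=10


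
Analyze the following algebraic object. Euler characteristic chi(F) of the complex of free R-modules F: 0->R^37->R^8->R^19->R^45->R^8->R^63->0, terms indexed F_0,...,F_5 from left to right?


chi = sum (-1)^i * rank:
(-1)^0*37=37
(-1)^1*8=-8
(-1)^2*19=19
(-1)^3*45=-45
(-1)^4*8=8
(-1)^5*63=-63
chi=-52


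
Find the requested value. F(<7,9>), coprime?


gcd(7,9)=1 => F=ab-a-b=7*9-7-9=63-16=47


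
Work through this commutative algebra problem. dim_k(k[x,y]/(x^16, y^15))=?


Basis: x^i*y^j, i<16, j<15
16*15=240


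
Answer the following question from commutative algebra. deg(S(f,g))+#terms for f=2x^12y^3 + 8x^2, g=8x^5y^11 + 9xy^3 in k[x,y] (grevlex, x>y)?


LT(f)=2x^12y^3, LT(g)=8x^5y^11
lcm(LM)=x^12y^11
S(f,g) (scaled by 16 to clear denominators) = 8y^8*f - 2x^7*g = -18x^8y^3 + 64x^2y^8
2 terms, deg 11.
11+2=13


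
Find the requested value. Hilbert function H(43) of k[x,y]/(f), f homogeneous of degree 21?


H(t)=d for t>=d-1.
d=21, t=43
H(43)=21


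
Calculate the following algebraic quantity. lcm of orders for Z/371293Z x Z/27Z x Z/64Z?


Exponent = lcm of the cyclic orders; pairwise coprime => product.
13^5*3^3*2^6=371293*27*64=641594304


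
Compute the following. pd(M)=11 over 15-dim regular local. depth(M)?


pd+depth=depth(R)=15
depth=15-11=4


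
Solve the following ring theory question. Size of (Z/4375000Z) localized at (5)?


5-primary part: 4375000=5^7*56
Size=5^7=78125


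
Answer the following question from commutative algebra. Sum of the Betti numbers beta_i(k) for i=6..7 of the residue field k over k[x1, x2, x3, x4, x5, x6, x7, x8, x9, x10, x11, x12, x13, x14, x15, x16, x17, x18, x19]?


Koszul resolution: beta_i(k)=C(n,i), n=19
C(19,6)=27132, C(19,7)=50388
Sum=77520


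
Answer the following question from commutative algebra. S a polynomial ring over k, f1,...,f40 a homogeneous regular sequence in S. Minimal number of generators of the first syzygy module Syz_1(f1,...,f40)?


Regular sequence => Koszul complex is the minimal free resolution.
Syz_1 minimally generated by Koszul relations f_i*e_j - f_j*e_i (i<j): mu(Syz_1) = beta_2 = C(m,2) = m(m-1)/2
m=40
40*39/2 = 780


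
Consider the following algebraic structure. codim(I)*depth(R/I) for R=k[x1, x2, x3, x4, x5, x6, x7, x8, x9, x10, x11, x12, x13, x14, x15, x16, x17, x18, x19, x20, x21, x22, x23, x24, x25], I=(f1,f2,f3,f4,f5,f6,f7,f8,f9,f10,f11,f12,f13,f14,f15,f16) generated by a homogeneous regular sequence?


codim=16, depth=dim(R/I)=25-16=9
Product=16*9=144


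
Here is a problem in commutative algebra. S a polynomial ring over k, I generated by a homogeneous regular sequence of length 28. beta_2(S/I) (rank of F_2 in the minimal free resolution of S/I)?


Regular sequence => Koszul complex is the minimal free resolution.
Syz_1 minimally generated by Koszul relations f_i*e_j - f_j*e_i (i<j): mu(Syz_1) = beta_2 = C(m,2) = m(m-1)/2
m=28
28*27/2 = 378


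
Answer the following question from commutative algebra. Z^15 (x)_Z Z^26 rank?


rank(M(x)N) = rank(M)*rank(N)
15*26 = 390


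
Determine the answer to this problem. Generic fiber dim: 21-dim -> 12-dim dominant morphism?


dim(fiber)=dim(X)-dim(Y)=21-12=9


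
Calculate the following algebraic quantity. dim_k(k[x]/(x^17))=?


Basis: 1,x,...,x^16
dim=17


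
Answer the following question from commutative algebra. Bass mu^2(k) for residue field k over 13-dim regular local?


C(n,i)=C(13,2)=78


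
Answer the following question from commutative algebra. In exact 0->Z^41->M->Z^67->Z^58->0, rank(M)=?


Alt sum=0:
(-1)^0*41 + (-1)^1*? + (-1)^2*67 + (-1)^3*58=0
rank(M)=50


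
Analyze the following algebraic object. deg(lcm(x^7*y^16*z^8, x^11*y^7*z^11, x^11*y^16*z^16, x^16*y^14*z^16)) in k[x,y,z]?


lcm = componentwise max:
x: max(7,11,11,16)=16
y: max(16,7,16,14)=16
z: max(8,11,16,16)=16
Total=16+16+16=48


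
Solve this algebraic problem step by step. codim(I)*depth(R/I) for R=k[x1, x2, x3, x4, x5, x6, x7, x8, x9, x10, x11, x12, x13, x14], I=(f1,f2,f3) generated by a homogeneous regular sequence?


codim=3, depth=dim(R/I)=14-3=11
Product=3*11=33


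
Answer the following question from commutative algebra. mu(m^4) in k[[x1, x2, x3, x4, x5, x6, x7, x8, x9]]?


C(n+d-1,d)=C(12,4)=495


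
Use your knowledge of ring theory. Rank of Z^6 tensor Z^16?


rank(M(x)N) = rank(M)*rank(N)
6*16 = 96


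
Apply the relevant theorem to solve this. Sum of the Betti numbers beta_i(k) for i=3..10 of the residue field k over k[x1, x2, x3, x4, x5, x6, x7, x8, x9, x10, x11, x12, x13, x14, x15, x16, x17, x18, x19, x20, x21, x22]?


Koszul resolution: beta_i(k)=C(n,i), n=22
C(22,3)=1540, C(22,4)=7315, C(22,5)=26334, C(22,6)=74613, C(22,7)=170544, C(22,8)=319770, C(22,9)=497420, C(22,10)=646646
Sum=1744182


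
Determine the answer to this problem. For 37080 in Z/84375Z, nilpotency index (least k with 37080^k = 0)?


37080^k mod 84375:
k=1: 37080
k=2: 35775
k=3: 77625
k=4: 50625
k=5: 0
First zero at k = 5


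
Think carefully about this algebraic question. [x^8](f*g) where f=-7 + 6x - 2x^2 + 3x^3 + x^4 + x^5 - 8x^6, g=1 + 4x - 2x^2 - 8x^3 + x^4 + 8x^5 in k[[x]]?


[x^8] = sum a_i*b_j, i+j=8
  3*8=24
  1*1=1
  1*-8=-8
  -8*-2=16
Sum=33


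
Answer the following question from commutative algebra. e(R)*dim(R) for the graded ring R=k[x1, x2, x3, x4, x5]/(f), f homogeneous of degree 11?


e(R)=deg(f)=11, dim(R)=5-1=4
e*dim=11*4=44


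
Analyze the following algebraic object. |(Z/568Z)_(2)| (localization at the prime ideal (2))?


2-primary part: 568=2^3*71
Size=2^3=8


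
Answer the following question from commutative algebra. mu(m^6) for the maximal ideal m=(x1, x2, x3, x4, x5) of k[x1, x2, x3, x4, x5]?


Graded Nakayama: mu(m^d) = dim_k (m^d/m^(d+1)) = #degree-6 monomials in 5 vars
C(n+d-1,d)=C(10,6)=210


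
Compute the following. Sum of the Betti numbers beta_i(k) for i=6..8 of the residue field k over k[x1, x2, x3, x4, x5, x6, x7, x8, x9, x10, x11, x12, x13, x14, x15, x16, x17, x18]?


Koszul resolution: beta_i(k)=C(n,i), n=18
C(18,6)=18564, C(18,7)=31824, C(18,8)=43758
Sum=94146


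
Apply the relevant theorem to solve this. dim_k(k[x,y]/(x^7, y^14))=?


Basis: x^i*y^j, i<7, j<14
7*14=98


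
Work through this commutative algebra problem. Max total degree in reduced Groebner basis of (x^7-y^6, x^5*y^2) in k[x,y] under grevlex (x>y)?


LT(f1)=x^7, LT(f2)=x^5y^2, lcm=x^7y^2
S(f1,f2) = y^2*f1 - x^2*f2 = -y^8
Reduced GB = {f1, f2, y^8}; degrees 7, 7, 8
Max = 8


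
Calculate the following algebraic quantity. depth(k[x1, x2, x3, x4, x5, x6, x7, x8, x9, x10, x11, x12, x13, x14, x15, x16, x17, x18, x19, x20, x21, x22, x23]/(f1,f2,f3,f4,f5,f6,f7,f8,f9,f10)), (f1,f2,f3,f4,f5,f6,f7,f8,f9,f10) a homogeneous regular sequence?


depth(R)=23
depth(R/I)=23-10=13


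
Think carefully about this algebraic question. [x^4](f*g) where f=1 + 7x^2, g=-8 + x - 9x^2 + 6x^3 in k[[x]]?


[x^4] = sum a_i*b_j, i+j=4
  7*-9=-63
Sum=-63


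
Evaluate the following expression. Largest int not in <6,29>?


gcd(6,29)=1 => F=ab-a-b=6*29-6-29=174-35=139


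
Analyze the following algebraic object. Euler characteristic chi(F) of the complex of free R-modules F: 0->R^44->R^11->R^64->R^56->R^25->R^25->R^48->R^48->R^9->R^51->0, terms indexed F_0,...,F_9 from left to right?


chi = sum (-1)^i * rank:
(-1)^0*44=44
(-1)^1*11=-11
(-1)^2*64=64
(-1)^3*56=-56
(-1)^4*25=25
(-1)^5*25=-25
(-1)^6*48=48
(-1)^7*48=-48
(-1)^8*9=9
(-1)^9*51=-51
chi=-1


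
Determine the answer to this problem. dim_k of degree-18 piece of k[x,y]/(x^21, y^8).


k[x,y], I = (x^21, y^8), d = 18
Need i < 21 and d-i < 8.
Range: 11 <= i <= 18.
H(18) = 8


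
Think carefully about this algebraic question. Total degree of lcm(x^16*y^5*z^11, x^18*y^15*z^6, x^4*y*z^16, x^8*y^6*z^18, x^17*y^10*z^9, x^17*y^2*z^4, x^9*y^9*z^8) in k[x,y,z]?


lcm = componentwise max:
x: max(16,18,4,8,17,17,9)=18
y: max(5,15,1,6,10,2,9)=15
z: max(11,6,16,18,9,4,8)=18
Total=18+15+18=51


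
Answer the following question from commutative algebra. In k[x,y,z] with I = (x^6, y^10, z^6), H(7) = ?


Need i<6, j<10, k<6 with i+j+k=7.
For each i, j ranges over max(0,7-i-5)..min(9,7-i):
  i=0: j in [2,7] -> 6
  i=1: j in [1,6] -> 6
  i=2: j in [0,5] -> 6
  i=3: j in [0,4] -> 5
  i=4: j in [0,3] -> 4
  i=5: j in [0,2] -> 3
H(7) = 6+6+6+5+4+3 = 30


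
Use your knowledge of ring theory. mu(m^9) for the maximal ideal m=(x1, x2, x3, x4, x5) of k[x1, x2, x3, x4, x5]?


Graded Nakayama: mu(m^d) = dim_k (m^d/m^(d+1)) = #degree-9 monomials in 5 vars
C(n+d-1,d)=C(13,9)=715


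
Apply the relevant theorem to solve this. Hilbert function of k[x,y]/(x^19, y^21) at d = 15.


k[x,y], I = (x^19, y^21), d = 15
Need i < 19 and d-i < 21.
Range: 0 <= i <= 15.
H(15) = 16


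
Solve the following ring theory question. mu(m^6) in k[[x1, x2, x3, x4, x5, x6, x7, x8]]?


C(n+d-1,d)=C(13,6)=1716


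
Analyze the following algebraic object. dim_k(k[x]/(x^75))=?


Basis: 1,x,...,x^74
dim=75


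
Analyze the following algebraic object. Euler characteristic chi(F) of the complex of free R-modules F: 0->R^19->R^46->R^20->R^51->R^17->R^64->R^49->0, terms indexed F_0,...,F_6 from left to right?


chi = sum (-1)^i * rank:
(-1)^0*19=19
(-1)^1*46=-46
(-1)^2*20=20
(-1)^3*51=-51
(-1)^4*17=17
(-1)^5*64=-64
(-1)^6*49=49
chi=-56
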